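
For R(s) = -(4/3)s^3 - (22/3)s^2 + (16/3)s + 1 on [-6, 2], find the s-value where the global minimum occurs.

-4

Differentiating, R'(s) = -4s^2 - (44/3)s + 16/3; which vanishes at s = -4 and s = 1/3.
Candidates: R(-6) = -7; R(-4) = -157/3; R(1/3) = 155/81; R(2) = -85/3.
So the minimum is R(-4) = -157/3.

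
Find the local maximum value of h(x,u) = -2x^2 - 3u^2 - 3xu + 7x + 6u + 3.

∂h/∂x = -4x - 3u + 7 = 0 and ∂h/∂u = -3x - 6u + 6 = 0, so (x, u) = (8/5, 1/5).
The Hessian has h_{xx} = -4, h_{uu} = -6, h_{xu} = -3, giving D = 15 > 0 with h_{xx} < 0, so the point is a local maximum.
h(8/5, 1/5) = 46/5.

46/5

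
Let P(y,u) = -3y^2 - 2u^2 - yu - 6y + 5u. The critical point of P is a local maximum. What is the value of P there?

177/23

∂P/∂y = -6y - u - 6 = 0 and ∂P/∂u = -y - 4u + 5 = 0, so (y, u) = (-29/23, 36/23).
The Hessian has P_{yy} = -6, P_{uu} = -4, P_{yu} = -1, giving D = 23 > 0 with P_{yy} < 0, so the point is a local maximum.
P(-29/23, 36/23) = 177/23.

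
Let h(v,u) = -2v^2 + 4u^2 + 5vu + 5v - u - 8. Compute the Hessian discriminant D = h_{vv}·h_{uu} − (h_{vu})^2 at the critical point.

∂h/∂v = -4v + 5u + 5 = 0 and ∂h/∂u = 5v + 8u - 1 = 0, so (v, u) = (15/19, -7/19).
The Hessian has h_{vv} = -4, h_{uu} = 8, h_{vu} = 5, giving D = -57 < 0, so the point is a saddle point.
D = (-4)·(8) − (5)^2 = -57.

-57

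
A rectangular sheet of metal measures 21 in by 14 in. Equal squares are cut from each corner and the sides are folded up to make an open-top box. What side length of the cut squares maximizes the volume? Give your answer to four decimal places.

With cut size x, the volume is V(x) = x(21 − 2x)(14 − 2x) for 0 < x < 7.
V'(x) = 12x^2 − 140x + 294. Setting V'(x) = 0 gives x ≈ 2.7466 (the root in (0, 7)).
V''(x) = 24x − 140 is negative there, so this is the maximum; V ≈ 362.3129.

2.7466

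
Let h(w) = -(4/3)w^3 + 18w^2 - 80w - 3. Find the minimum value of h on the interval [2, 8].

-521/3

Differentiating, h'(w) = -4w^2 + 36w - 80; which vanishes at w = 4 and w = 5.
Evaluating at the critical points and endpoints: h(2) = -305/3, h(4) = -361/3, h(5) = -359/3, h(8) = -521/3.
Hence the absolute minimum is -521/3 at w = 8.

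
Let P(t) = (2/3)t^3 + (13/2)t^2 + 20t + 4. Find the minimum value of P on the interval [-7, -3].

P'(t) = 2t^2 + 13t + 20, whose only zero in [-7, -3] is t = -4.
Evaluating at the critical points and endpoints: P(-7) = -277/6, P(-4) = -44/3, P(-3) = -31/2.
Hence the absolute minimum is -277/6 at t = -7.

-277/6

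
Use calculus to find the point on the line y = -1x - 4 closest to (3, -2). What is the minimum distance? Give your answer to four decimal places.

3.5355

Minimize D(x)^2 = (x - 3)^2 + (-x - 2)^2.
d/dx[D^2] = 2(x - 3) + 2·(-1)·(-x - 2) = 0 ⇒ x = 1/2.
Then y = -9/2 and the distance is √(25/2) ≈ 3.5355.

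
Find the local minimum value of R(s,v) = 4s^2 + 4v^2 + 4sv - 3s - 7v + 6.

∂R/∂s = 8s + 4v - 3 = 0 and ∂R/∂v = 4s + 8v - 7 = 0, so (s, v) = (-1/12, 11/12).
The Hessian has R_{ss} = 8, R_{vv} = 8, R_{sv} = 4, giving D = 48 > 0 with R_{ss} > 0, so the point is a local minimum.
R(-1/12, 11/12) = 35/12.

35/12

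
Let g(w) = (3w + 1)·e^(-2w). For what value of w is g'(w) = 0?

By the product rule, g'(w) = (-6w + 1)·e^(-2w). Since e^(-2w) > 0, the only critical point is w = 1/6.
g''(1/6) has the same sign as -6 < 0, so this is a local maximum.
g(1/6) = (3/2)·e^(-1/3) ≈ 1.0748.

1/6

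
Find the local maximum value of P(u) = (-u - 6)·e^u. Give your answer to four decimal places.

P'(u) = (-1)·e^u + (-u - 6)·1·e^u = (-u - 7)·e^u. Since e^u > 0, the only critical point is u = -7.
P''(-7) has the same sign as -1 < 0, so this is a local maximum.
P(-7) = (1)·e^(-7) ≈ 0.0009.

0.0009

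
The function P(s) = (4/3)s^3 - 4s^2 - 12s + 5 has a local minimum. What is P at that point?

P'(s) = 4s^2 - 8s - 12 = 0 at s = -1, 3.
Second-derivative test with P''(s) = 8s - 8: P''(-1) = -16 < 0 ⇒ local maximum; P''(3) = 16 > 0 ⇒ local minimum.
The local minimum is P(3) = -31.

-31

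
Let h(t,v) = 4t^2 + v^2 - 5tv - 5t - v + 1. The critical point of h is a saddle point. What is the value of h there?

7

∂h/∂t = 8t - 5v - 5 = 0 and ∂h/∂v = -5t + 2v - 1 = 0, so (t, v) = (-5/3, -11/3).
The Hessian has h_{tt} = 8, h_{vv} = 2, h_{tv} = -5, giving D = -9 < 0, so the point is a saddle point.
h(-5/3, -11/3) = 7.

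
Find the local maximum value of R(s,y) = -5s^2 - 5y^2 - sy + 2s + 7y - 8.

∂R/∂s = -10s - y + 2 = 0 and ∂R/∂y = -s - 10y + 7 = 0, so (s, y) = (13/99, 68/99).
The Hessian has R_{ss} = -10, R_{yy} = -10, R_{sy} = -1, giving D = 99 > 0 with R_{ss} < 0, so the point is a local maximum.
R(13/99, 68/99) = -541/99.

-541/99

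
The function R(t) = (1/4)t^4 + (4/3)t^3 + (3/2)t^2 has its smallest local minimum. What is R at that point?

-9/4

R'(t) = t^3 + 4t^2 + 3t. Setting R'(t) = 0 gives t ∈ {-3, -1, 0}.
Second-derivative test with R''(t) = 3t^2 + 8t + 3: R''(-3) = 6 > 0 ⇒ local minimum; R''(-1) = -2 < 0 ⇒ local maximum; R''(0) = 3 > 0 ⇒ local minimum.
So the smallest local minimum value is R(-3) = -9/4.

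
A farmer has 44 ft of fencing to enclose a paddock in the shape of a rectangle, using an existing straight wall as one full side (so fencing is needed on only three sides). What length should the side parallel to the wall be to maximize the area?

22

Let the sides perpendicular to the wall have length x and the parallel side y, so 2x + y = 44 and the area is A = xy = x(44 − 2x).
A'(x) = 44 − 4x = 0 gives x = 11, and A''(x) = −4 < 0 confirms a maximum.
Then y = 44 − 2·11 = 22 and A = 242.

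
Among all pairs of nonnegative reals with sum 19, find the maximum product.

With x + y = 19, the product is P(x) = x(19 − x).
P'(x) = 19 − 2x = 0 gives x = 19/2; P'' = −2 < 0, so this is the maximum.
P = 19/2·19/2 = 361/4.

361/4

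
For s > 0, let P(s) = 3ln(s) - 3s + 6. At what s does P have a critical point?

1

P'(s) = 3/s − 3 = 0 gives s = 1.
P''(s) = -3/s², which is negative for s > 0, so this is a local maximum.
P(1) = 3·ln(1) - 3 + 6 ≈ 3.0000.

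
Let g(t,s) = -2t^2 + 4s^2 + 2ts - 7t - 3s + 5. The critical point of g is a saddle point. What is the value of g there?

∂g/∂t = -4t + 2s - 7 = 0 and ∂g/∂s = 2t + 8s - 3 = 0, so (t, s) = (-25/18, 13/18).
The Hessian has g_{tt} = -4, g_{ss} = 8, g_{ts} = 2, giving D = -36 < 0, so the point is a saddle point.
g(-25/18, 13/18) = 79/9.

79/9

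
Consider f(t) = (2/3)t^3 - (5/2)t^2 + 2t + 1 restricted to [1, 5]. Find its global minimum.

The derivative is 2t^2 - 5t + 2, whose only zero in [1, 5] is t = 2.
Evaluating at the critical points and endpoints: f(1) = 7/6,  f(2) = 1/3,  f(5) = 191/6.
So the minimum is f(2) = 1/3.

1/3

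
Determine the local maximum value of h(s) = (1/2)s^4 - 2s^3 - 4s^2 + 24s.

h'(s) = 2s^3 - 6s^2 - 8s + 24. Setting h'(s) = 0 gives s ∈ {-2, 2, 3}.
Since h''(s) = 6s^2 - 12s - 8, we get h''(-2) = 40 > 0 ⇒ local minimum; h''(2) = -8 < 0 ⇒ local maximum; h''(3) = 10 > 0 ⇒ local minimum.
The local maximum is h(2) = 24.

24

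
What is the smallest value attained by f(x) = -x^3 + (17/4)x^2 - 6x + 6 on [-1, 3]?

f'(x) = -3x^2 + (17/2)x - 6, which vanishes at x = 4/3 and x = 3/2.
Candidates: f(-1) = 69/4, f(4/3) = 86/27, f(3/2) = 51/16, f(3) = -3/4.
The minimum over the interval is -3/4, attained at x = 3.

-3/4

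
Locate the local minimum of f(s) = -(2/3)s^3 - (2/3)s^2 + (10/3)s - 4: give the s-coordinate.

-5/3

f'(s) = -2s^2 - (4/3)s + 10/3 = 0 at s = -5/3, 1.
Since f''(s) = -4s - 4/3, we get f''(-5/3) = 16/3 > 0 ⇒ local minimum; f''(1) = -16/3 < 0 ⇒ local maximum.
The local minimum is f(-5/3) = -674/81.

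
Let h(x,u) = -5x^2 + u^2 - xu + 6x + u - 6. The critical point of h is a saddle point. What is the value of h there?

-89/21

∂h/∂x = -10x - u + 6 = 0 and ∂h/∂u = -x + 2u + 1 = 0, so (x, u) = (13/21, -4/21).
The Hessian has h_{xx} = -10, h_{uu} = 2, h_{xu} = -1, giving D = -21 < 0, so the point is a saddle point.
h(13/21, -4/21) = -89/21.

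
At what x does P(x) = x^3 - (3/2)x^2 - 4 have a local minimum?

Critical points: P'(x) = 3x^2 - 3x vanishes at x = 0, 1.
Second-derivative test with P''(x) = 6x - 3: P''(0) = -3 < 0 ⇒ local maximum; P''(1) = 3 > 0 ⇒ local minimum.
Thus P has its local minimum at x = 1, with value -9/2.

1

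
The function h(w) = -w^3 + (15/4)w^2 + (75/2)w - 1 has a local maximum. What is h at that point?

621/4

Critical points: h'(w) = -3w^2 + (15/2)w + 75/2 vanishes at w = -5/2, 5.
Since h''(w) = -6w + 15/2, we get h''(-5/2) = 45/2 > 0 ⇒ local minimum; h''(5) = -45/2 < 0 ⇒ local maximum.
The local maximum is h(5) = 621/4.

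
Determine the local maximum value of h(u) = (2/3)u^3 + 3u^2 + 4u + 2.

2/3

h'(u) = 2u^2 + 6u + 4. Setting h'(u) = 0 gives u ∈ {-2, -1}.
h''(u) = 4u + 6. h''(-2) = -2 < 0 ⇒ local maximum; h''(-1) = 2 > 0 ⇒ local minimum.
So the local maximum value is h(-2) = 2/3.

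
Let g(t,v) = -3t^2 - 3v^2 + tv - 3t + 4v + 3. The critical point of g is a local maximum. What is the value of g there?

∂g/∂t = -6t + v - 3 = 0 and ∂g/∂v = t - 6v + 4 = 0, so (t, v) = (-2/5, 3/5).
The Hessian has g_{tt} = -6, g_{vv} = -6, g_{tv} = 1, giving D = 35 > 0 with g_{tt} < 0, so the point is a local maximum.
g(-2/5, 3/5) = 24/5.

24/5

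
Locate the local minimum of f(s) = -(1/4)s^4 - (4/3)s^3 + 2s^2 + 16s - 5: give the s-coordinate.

-2

f'(s) = -s^3 - 4s^2 + 4s + 16 = 0 at s = -4, -2, 2.
f''(s) = -3s^2 - 8s + 4. f''(-4) = -12 < 0 ⇒ local maximum; f''(-2) = 8 > 0 ⇒ local minimum; f''(2) = -24 < 0 ⇒ local maximum.
The local minimum is f(-2) = -67/3.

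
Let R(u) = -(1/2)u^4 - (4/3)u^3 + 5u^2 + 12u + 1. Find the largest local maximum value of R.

Critical points: R'(u) = -2u^3 - 4u^2 + 10u + 12 vanishes at u = -3, -1, 2.
Since R''(u) = -6u^2 - 8u + 10, we get R''(-3) = -20 < 0 ⇒ local maximum; R''(-1) = 12 > 0 ⇒ local minimum; R''(2) = -30 < 0 ⇒ local maximum.
So the largest local maximum value is R(2) = 79/3.

79/3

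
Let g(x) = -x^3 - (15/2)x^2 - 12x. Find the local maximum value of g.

11/2

g'(x) = -3x^2 - 15x - 12. Setting g'(x) = 0 gives x ∈ {-4, -1}.
Second-derivative test with g''(x) = -6x - 15: g''(-4) = 9 > 0 ⇒ local minimum; g''(-1) = -9 < 0 ⇒ local maximum.
So the local maximum value is g(-1) = 11/2.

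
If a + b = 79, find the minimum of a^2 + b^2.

6241/2

With a + b = 79, a^2 + b^2 = a^2 + (79 − a)^2.
The derivative 2a − 2(79 − a) = 4a − 158 vanishes at a = 79/2; second derivative 4 > 0, a minimum.
The minimum is 2·(79/2)^2 = 6241/2.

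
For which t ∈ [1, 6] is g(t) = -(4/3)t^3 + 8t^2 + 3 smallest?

6

The derivative is -4t^2 + 16t, whose only zero in [1, 6] is t = 4.
Evaluating at the critical points and endpoints: g(1) = 29/3; g(4) = 137/3; g(6) = 3.
The minimum over the interval is 3, attained at t = 6.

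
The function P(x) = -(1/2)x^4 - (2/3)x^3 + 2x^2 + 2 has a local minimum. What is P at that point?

2

P'(x) = -2x^3 - 2x^2 + 4x = 0 at x = -2, 0, 1.
P''(x) = -6x^2 - 4x + 4. P''(-2) = -12 < 0 ⇒ local maximum; P''(0) = 4 > 0 ⇒ local minimum; P''(1) = -6 < 0 ⇒ local maximum.
So the local minimum value is P(0) = 2.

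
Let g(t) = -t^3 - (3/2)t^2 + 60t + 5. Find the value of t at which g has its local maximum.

g'(t) = -3t^2 - 3t + 60. Setting g'(t) = 0 gives t ∈ {-5, 4}.
Since g''(t) = -6t - 3, we get g''(-5) = 27 > 0 ⇒ local minimum; g''(4) = -27 < 0 ⇒ local maximum.
Thus g has its local maximum at t = 4, with value 157.

4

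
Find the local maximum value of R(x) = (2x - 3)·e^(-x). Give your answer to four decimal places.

Differentiating with the product rule gives R'(x) = (-2x + 5)·e^(-x). Since e^(-x) > 0, the only critical point is x = 5/2.
R''(5/2) has the same sign as -2 < 0, so this is a local maximum.
R(5/2) = (2)·e^(-5/2) ≈ 0.1642.

0.1642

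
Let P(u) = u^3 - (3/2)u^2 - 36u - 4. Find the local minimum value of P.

P'(u) = 3u^2 - 3u - 36 = 0 at u = -3, 4.
Since P''(u) = 6u - 3, we get P''(-3) = -21 < 0 ⇒ local maximum; P''(4) = 21 > 0 ⇒ local minimum.
So the local minimum value is P(4) = -108.

-108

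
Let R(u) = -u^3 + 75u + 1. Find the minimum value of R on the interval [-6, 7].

-249

The derivative is -3u^2 + 75, which vanishes at u = -5 and u = 5.
Evaluating at the critical points and endpoints: R(-6) = -233, R(-5) = -249, R(5) = 251, R(7) = 183.
Hence the absolute minimum is -249 at u = -5.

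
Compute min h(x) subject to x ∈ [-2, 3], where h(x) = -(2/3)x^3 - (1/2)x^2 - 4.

Differentiating, h'(x) = -2x^2 - x; which vanishes at x = -1/2 and x = 0.
Candidates: h(-2) = -2/3,  h(-1/2) = -97/24,  h(0) = -4,  h(3) = -53/2.
So the minimum is h(3) = -53/2.

-53/2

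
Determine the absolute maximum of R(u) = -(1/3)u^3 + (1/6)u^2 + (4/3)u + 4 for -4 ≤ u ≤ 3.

68/3

The derivative is -u^2 + (1/3)u + 4/3, which vanishes at u = -1 and u = 4/3.
Evaluating at the critical points and endpoints: R(-4) = 68/3,  R(-1) = 19/6,  R(4/3) = 428/81,  R(3) = 1/2.
So the maximum is R(-4) = 68/3.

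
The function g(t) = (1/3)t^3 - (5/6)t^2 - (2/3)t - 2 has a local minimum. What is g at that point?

Critical points: g'(t) = t^2 - (5/3)t - 2/3 vanishes at t = -1/3, 2.
Since g''(t) = 2t - 5/3, we get g''(-1/3) = -7/3 < 0 ⇒ local maximum; g''(2) = 7/3 > 0 ⇒ local minimum.
So the local minimum value is g(2) = -4.

-4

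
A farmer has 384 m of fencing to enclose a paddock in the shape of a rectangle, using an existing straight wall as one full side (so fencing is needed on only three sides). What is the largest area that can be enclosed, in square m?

18432

Let the sides perpendicular to the wall have length x and the parallel side y, so 2x + y = 384 and the area is A = xy = x(384 − 2x).
A'(x) = 384 − 4x = 0 gives x = 96, and A''(x) = −4 < 0 confirms a maximum.
Then y = 384 − 2·96 = 192 and A = 18432.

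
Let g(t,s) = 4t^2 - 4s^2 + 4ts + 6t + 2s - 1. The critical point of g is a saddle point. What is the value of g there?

-16/5

∂g/∂t = 8t + 4s + 6 = 0 and ∂g/∂s = 4t - 8s + 2 = 0, so (t, s) = (-7/10, -1/10).
The Hessian has g_{tt} = 8, g_{ss} = -8, g_{ts} = 4, giving D = -80 < 0, so the point is a saddle point.
g(-7/10, -1/10) = -16/5.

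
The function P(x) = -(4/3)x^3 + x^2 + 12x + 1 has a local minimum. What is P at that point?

-41/4

P'(x) = -4x^2 + 2x + 12 = 0 at x = -3/2, 2.
Since P''(x) = -8x + 2, we get P''(-3/2) = 14 > 0 ⇒ local minimum; P''(2) = -14 < 0 ⇒ local maximum.
Thus P has its local minimum at x = -3/2, with value -41/4.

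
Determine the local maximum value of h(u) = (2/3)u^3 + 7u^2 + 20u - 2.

-31/3

h'(u) = 2u^2 + 14u + 20. Setting h'(u) = 0 gives u ∈ {-5, -2}.
h''(u) = 4u + 14. h''(-5) = -6 < 0 ⇒ local maximum; h''(-2) = 6 > 0 ⇒ local minimum.
So the local maximum value is h(-5) = -31/3.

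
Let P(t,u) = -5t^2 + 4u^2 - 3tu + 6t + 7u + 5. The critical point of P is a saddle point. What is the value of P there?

∂P/∂t = -10t - 3u + 6 = 0 and ∂P/∂u = -3t + 8u + 7 = 0, so (t, u) = (69/89, -52/89).
The Hessian has P_{tt} = -10, P_{uu} = 8, P_{tu} = -3, giving D = -89 < 0, so the point is a saddle point.
P(69/89, -52/89) = 470/89.

470/89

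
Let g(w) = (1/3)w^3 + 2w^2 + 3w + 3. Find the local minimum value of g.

5/3

g'(w) = w^2 + 4w + 3. Setting g'(w) = 0 gives w ∈ {-3, -1}.
g''(w) = 2w + 4. g''(-3) = -2 < 0 ⇒ local maximum; g''(-1) = 2 > 0 ⇒ local minimum.
So the local minimum value is g(-1) = 5/3.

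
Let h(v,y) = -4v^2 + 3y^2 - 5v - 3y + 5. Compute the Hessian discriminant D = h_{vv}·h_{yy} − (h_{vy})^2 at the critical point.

-48

∂h/∂v = -8v - 5 = 0 and ∂h/∂y = 6y - 3 = 0, so (v, y) = (-5/8, 1/2).
The Hessian has h_{vv} = -8, h_{yy} = 6, h_{vy} = 0, giving D = -48 < 0, so the point is a saddle point.
D = (-8)·(6) − (0)^2 = -48.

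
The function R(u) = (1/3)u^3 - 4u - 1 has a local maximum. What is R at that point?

13/3

Critical points: R'(u) = u^2 - 4 vanishes at u = -2, 2.
Since R''(u) = 2u, we get R''(-2) = -4 < 0 ⇒ local maximum; R''(2) = 4 > 0 ⇒ local minimum.
The local maximum is R(-2) = 13/3.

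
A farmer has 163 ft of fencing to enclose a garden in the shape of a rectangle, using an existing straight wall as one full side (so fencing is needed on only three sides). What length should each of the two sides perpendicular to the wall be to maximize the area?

Let the sides perpendicular to the wall have length x and the parallel side y, so 2x + y = 163 and the area is A = xy = x(163 − 2x).
A'(x) = 163 − 4x = 0 gives x = 163/4, and A''(x) = −4 < 0 confirms a maximum.
Then y = 163 − 2·163/4 = 163/2 and A = 26569/8.

163/4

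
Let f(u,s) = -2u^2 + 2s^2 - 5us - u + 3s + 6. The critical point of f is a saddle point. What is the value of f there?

∂f/∂u = -4u - 5s - 1 = 0 and ∂f/∂s = -5u + 4s + 3 = 0, so (u, s) = (11/41, -17/41).
The Hessian has f_{uu} = -4, f_{ss} = 4, f_{us} = -5, giving D = -41 < 0, so the point is a saddle point.
f(11/41, -17/41) = 215/41.

215/41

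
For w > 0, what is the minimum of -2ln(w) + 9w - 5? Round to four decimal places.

g'(w) = -2/w + 9 = 0 gives w = 2/9.
g''(w) = 2/w², which is positive for w > 0, so this is a local minimum.
g(2/9) = -2·ln(2/9) + 2 - 5 ≈ 0.0082.

0.0082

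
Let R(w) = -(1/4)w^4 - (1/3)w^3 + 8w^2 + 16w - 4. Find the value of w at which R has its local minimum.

-1

R'(w) = -w^3 - w^2 + 16w + 16. Setting R'(w) = 0 gives w ∈ {-4, -1, 4}.
Since R''(w) = -3w^2 - 2w + 16, we get R''(-4) = -24 < 0 ⇒ local maximum; R''(-1) = 15 > 0 ⇒ local minimum; R''(4) = -40 < 0 ⇒ local maximum.
So the local minimum value is R(-1) = -143/12.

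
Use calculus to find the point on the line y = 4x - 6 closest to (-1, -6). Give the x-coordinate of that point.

Minimize D(x)^2 = (x + 1)^2 + (4x)^2.
d/dx[D^2] = 2(x + 1) + 2·4·(4x) = 0 ⇒ x = -1/17.
Then y = -106/17 and the distance is √(16/17) ≈ 0.9701.

-1/17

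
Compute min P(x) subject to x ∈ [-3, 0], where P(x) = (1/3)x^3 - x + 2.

-4

Differentiating, P'(x) = x^2 - 1; whose only zero in [-3, 0] is x = -1.
Evaluating at the critical points and endpoints: P(-3) = -4; P(-1) = 8/3; P(0) = 2.
The minimum over the interval is -4, attained at x = -3.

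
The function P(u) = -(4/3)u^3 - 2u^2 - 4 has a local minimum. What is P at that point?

-14/3

P'(u) = -4u^2 - 4u = 0 at u = -1, 0.
Since P''(u) = -8u - 4, we get P''(-1) = 4 > 0 ⇒ local minimum; P''(0) = -4 < 0 ⇒ local maximum.
So the local minimum value is P(-1) = -14/3.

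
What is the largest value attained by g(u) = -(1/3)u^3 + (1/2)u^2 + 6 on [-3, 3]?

The derivative is -u^2 + u, which vanishes at u = 0 and u = 1.
Evaluating at the critical points and endpoints: g(-3) = 39/2; g(0) = 6; g(1) = 37/6; g(3) = 3/2.
The maximum over the interval is 39/2, attained at u = -3.

39/2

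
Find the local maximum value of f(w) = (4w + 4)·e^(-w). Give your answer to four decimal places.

4.0000

By the product rule, f'(w) = (-4w)·e^(-w). Since e^(-w) > 0, the only critical point is w = 0.
f''(0) has the same sign as -4 < 0, so this is a local maximum.
f(0) = (4)·e^(0) ≈ 4.0000.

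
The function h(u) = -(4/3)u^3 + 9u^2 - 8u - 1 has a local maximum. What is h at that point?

h'(u) = -4u^2 + 18u - 8. Setting h'(u) = 0 gives u ∈ {1/2, 4}.
Since h''(u) = -8u + 18, we get h''(1/2) = 14 > 0 ⇒ local minimum; h''(4) = -14 < 0 ⇒ local maximum.
The local maximum is h(4) = 77/3.

77/3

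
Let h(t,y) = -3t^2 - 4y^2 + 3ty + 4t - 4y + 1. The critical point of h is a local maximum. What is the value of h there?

∂h/∂t = -6t + 3y + 4 = 0 and ∂h/∂y = 3t - 8y - 4 = 0, so (t, y) = (20/39, -4/13).
The Hessian has h_{tt} = -6, h_{yy} = -8, h_{ty} = 3, giving D = 39 > 0 with h_{tt} < 0, so the point is a local maximum.
h(20/39, -4/13) = 103/39.

103/39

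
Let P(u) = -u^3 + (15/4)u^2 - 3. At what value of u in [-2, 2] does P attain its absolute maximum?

The derivative is -3u^2 + (15/2)u, whose only zero in [-2, 2] is u = 0.
Evaluating at the critical points and endpoints: P(-2) = 20, P(0) = -3, P(2) = 4.
The maximum over the interval is 20, attained at u = -2.

-2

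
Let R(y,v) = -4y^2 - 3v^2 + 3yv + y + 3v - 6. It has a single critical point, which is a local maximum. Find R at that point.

-62/13

∂R/∂y = -8y + 3v + 1 = 0 and ∂R/∂v = 3y - 6v + 3 = 0, so (y, v) = (5/13, 9/13).
The Hessian has R_{yy} = -8, R_{vv} = -6, R_{yv} = 3, giving D = 39 > 0 with R_{yy} < 0, so the point is a local maximum.
R(5/13, 9/13) = -62/13.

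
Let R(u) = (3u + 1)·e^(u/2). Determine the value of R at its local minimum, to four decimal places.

Differentiating with the product rule gives R'(u) = ((3/2)u + 7/2)·e^(u/2). Since e^(u/2) > 0, the only critical point is u = -7/3.
R''(-7/3) has the same sign as 3/2 > 0, so this is a local minimum.
R(-7/3) = (-6)·e^(-7/6) ≈ -1.8684.

-1.8684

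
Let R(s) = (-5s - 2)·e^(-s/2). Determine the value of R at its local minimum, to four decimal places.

-4.4933

Differentiating with the product rule gives R'(s) = ((5/2)s - 4)·e^(-s/2). Since e^(-s/2) > 0, the only critical point is s = 8/5.
R''(8/5) has the same sign as 5/2 > 0, so this is a local minimum.
R(8/5) = (-10)·e^(-4/5) ≈ -4.4933.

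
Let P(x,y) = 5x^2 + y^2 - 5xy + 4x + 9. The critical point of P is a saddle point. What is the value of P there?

∂P/∂x = 10x - 5y + 4 = 0 and ∂P/∂y = -5x + 2y = 0, so (x, y) = (8/5, 4).
The Hessian has P_{xx} = 10, P_{yy} = 2, P_{xy} = -5, giving D = -5 < 0, so the point is a saddle point.
P(8/5, 4) = 61/5.

61/5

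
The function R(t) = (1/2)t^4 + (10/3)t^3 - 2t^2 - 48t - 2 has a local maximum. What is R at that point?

149/2

Critical points: R'(t) = 2t^3 + 10t^2 - 4t - 48 vanishes at t = -4, -3, 2.
Second-derivative test with R''(t) = 6t^2 + 20t - 4: R''(-4) = 12 > 0 ⇒ local minimum; R''(-3) = -10 < 0 ⇒ local maximum; R''(2) = 60 > 0 ⇒ local minimum.
Thus R has its local maximum at t = -3, with value 149/2.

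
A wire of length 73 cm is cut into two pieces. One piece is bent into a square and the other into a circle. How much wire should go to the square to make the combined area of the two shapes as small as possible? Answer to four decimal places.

Let x be the length used for the square. Square side x/4; circle radius (73−x)/(2π).
A(x) = (x/4)² + π·((73−x)/(2π))² = x²/16 + (73−x)²/(4π) for 0 ≤ x ≤ 73. A'(x) = x/8 − (73−x)/(2π) = 0 gives x = 4·73/(π+4) ≈ 40.8872.
A'' = 1/8 + 1/(2π) > 0, so this gives the minimum combined area; x ≈ 40.8872 cm to the square.

40.8872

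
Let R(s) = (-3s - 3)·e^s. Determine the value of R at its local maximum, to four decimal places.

R'(s) = (-3)·e^s + (-3s - 3)·1·e^s = (-3s - 6)·e^s. Since e^s > 0, the only critical point is s = -2.
R''(-2) has the same sign as -3 < 0, so this is a local maximum.
R(-2) = (3)·e^(-2) ≈ 0.4060.

0.4060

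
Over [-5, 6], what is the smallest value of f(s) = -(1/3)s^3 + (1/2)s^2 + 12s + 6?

f'(s) = -s^2 + s + 12, which vanishes at s = -3 and s = 4.
Evaluating at the critical points and endpoints: f(-5) = 1/6,  f(-3) = -33/2,  f(4) = 122/3,  f(6) = 24.
Hence the absolute minimum is -33/2 at s = -3.

-33/2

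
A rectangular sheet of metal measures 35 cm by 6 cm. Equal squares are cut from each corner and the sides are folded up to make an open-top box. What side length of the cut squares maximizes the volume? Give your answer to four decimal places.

With cut size x, the volume is V(x) = x(35 − 2x)(6 − 2x) for 0 < x < 3.
V'(x) = 12x^2 − 164x + 210. Setting V'(x) = 0 gives x ≈ 1.4301 (the root in (0, 3)).
V''(x) = 24x − 164 is negative there, so this is the maximum; V ≈ 144.3150.

1.4301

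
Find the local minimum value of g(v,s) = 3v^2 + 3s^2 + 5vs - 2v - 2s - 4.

∂g/∂v = 6v + 5s - 2 = 0 and ∂g/∂s = 5v + 6s - 2 = 0, so (v, s) = (2/11, 2/11).
The Hessian has g_{vv} = 6, g_{ss} = 6, g_{vs} = 5, giving D = 11 > 0 with g_{vv} > 0, so the point is a local minimum.
g(2/11, 2/11) = -48/11.

-48/11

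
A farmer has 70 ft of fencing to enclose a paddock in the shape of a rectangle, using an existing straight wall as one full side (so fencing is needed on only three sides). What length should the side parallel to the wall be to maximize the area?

35

Let the sides perpendicular to the wall have length x and the parallel side y, so 2x + y = 70 and the area is A = xy = x(70 − 2x).
A'(x) = 70 − 4x = 0 gives x = 35/2, and A''(x) = −4 < 0 confirms a maximum.
Then y = 70 − 2·35/2 = 35 and A = 1225/2.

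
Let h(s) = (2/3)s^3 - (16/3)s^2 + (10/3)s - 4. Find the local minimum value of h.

-112/3

h'(s) = 2s^2 - (32/3)s + 10/3 = 0 at s = 1/3, 5.
h''(s) = 4s - 32/3. h''(1/3) = -28/3 < 0 ⇒ local maximum; h''(5) = 28/3 > 0 ⇒ local minimum.
The local minimum is h(5) = -112/3.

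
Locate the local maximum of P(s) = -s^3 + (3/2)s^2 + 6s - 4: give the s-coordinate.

2

P'(s) = -3s^2 + 3s + 6 = 0 at s = -1, 2.
Second-derivative test with P''(s) = -6s + 3: P''(-1) = 9 > 0 ⇒ local minimum; P''(2) = -9 < 0 ⇒ local maximum.
Thus P has its local maximum at s = 2, with value 6.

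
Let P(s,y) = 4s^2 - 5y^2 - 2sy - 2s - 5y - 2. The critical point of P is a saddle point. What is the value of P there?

-17/21

∂P/∂s = 8s - 2y - 2 = 0 and ∂P/∂y = -2s - 10y - 5 = 0, so (s, y) = (5/42, -11/21).
The Hessian has P_{ss} = 8, P_{yy} = -10, P_{sy} = -2, giving D = -84 < 0, so the point is a saddle point.
P(5/42, -11/21) = -17/21.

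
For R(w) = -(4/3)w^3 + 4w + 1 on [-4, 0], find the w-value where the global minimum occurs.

R'(w) = -4w^2 + 4, whose only zero in [-4, 0] is w = -1.
Candidates: R(-4) = 211/3; R(-1) = -5/3; R(0) = 1.
Hence the absolute minimum is -5/3 at w = -1.

-1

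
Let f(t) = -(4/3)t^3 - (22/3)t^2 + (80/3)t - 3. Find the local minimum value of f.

-153

f'(t) = -4t^2 - (44/3)t + 80/3. Setting f'(t) = 0 gives t ∈ {-5, 4/3}.
Since f''(t) = -8t - 44/3, we get f''(-5) = 76/3 > 0 ⇒ local minimum; f''(4/3) = -76/3 < 0 ⇒ local maximum.
Thus f has its local minimum at t = -5, with value -153.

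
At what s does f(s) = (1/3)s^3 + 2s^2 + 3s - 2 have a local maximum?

Critical points: f'(s) = s^2 + 4s + 3 vanishes at s = -3, -1.
Second-derivative test with f''(s) = 2s + 4: f''(-3) = -2 < 0 ⇒ local maximum; f''(-1) = 2 > 0 ⇒ local minimum.
So the local maximum value is f(-3) = -2.

-3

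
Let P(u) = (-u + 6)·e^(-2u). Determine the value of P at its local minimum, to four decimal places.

-0.0000

P'(u) = (-1)·e^(-2u) + (-u + 6)·(-2)·e^(-2u) = (2u - 13)·e^(-2u). Since e^(-2u) > 0, the only critical point is u = 13/2.
P''(13/2) has the same sign as 2 > 0, so this is a local minimum.
P(13/2) = (-1/2)·e^(-13) ≈ -0.0000.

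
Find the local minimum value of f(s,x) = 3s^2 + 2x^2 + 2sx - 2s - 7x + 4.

∂f/∂s = 6s + 2x - 2 = 0 and ∂f/∂x = 2s + 4x - 7 = 0, so (s, x) = (-3/10, 19/10).
The Hessian has f_{ss} = 6, f_{xx} = 4, f_{sx} = 2, giving D = 20 > 0 with f_{ss} > 0, so the point is a local minimum.
f(-3/10, 19/10) = -47/20.

-47/20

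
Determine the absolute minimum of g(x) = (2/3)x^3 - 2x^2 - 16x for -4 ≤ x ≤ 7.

g'(x) = 2x^2 - 4x - 16, which vanishes at x = -2 and x = 4.
Compare values at every candidate in [-4, 7]: g(-4) = -32/3; g(-2) = 56/3; g(4) = -160/3; g(7) = 56/3.
So the minimum is g(4) = -160/3.

-160/3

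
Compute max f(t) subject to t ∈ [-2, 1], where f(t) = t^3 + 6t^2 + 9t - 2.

14

f'(t) = 3t^2 + 12t + 9, whose only zero in [-2, 1] is t = -1.
Compare values at every candidate in [-2, 1]: f(-2) = -4,  f(-1) = -6,  f(1) = 14.
Hence the absolute maximum is 14 at t = 1.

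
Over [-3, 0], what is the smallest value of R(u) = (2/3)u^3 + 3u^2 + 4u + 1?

-2

R'(u) = 2u^2 + 6u + 4, which vanishes at u = -2 and u = -1.
Candidates: R(-3) = -2, R(-2) = -1/3, R(-1) = -2/3, R(0) = 1.
So the minimum is R(-3) = -2.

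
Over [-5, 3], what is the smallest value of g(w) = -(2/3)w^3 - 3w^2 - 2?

g'(w) = -2w^2 - 6w, which vanishes at w = -3 and w = 0.
Compare values at every candidate in [-5, 3]: g(-5) = 19/3,  g(-3) = -11,  g(0) = -2,  g(3) = -47.
Hence the absolute minimum is -47 at w = 3.

-47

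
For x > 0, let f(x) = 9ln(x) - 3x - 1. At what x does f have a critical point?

f'(x) = 9/x − 3 = 0 gives x = 3.
f''(x) = -9/x², which is negative for x > 0, so this is a local maximum.
f(3) = 9·ln(3) - 9 - 1 ≈ -0.1125.

3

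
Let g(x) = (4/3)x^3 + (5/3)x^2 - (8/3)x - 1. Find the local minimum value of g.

-7/4

Critical points: g'(x) = 4x^2 + (10/3)x - 8/3 vanishes at x = -4/3, 1/2.
g''(x) = 8x + 10/3. g''(-4/3) = -22/3 < 0 ⇒ local maximum; g''(1/2) = 22/3 > 0 ⇒ local minimum.
The local minimum is g(1/2) = -7/4.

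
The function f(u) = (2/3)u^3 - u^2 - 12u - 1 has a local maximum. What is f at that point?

f'(u) = 2u^2 - 2u - 12 = 0 at u = -2, 3.
f''(u) = 4u - 2. f''(-2) = -10 < 0 ⇒ local maximum; f''(3) = 10 > 0 ⇒ local minimum.
So the local maximum value is f(-2) = 41/3.

41/3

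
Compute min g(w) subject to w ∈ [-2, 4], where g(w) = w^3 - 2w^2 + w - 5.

Differentiating, g'(w) = 3w^2 - 4w + 1; which vanishes at w = 1/3 and w = 1.
Compare values at every candidate in [-2, 4]: g(-2) = -23,  g(1/3) = -131/27,  g(1) = -5,  g(4) = 31.
The minimum over the interval is -23, attained at w = -2.

-23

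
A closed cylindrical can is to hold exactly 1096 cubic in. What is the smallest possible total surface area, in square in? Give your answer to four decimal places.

588.4663

With radius r and height h, πr²h = 1096 so h = 1096/(πr²), and S(r) = 2πr² + 2πrh = 2πr² + 2·1096/r.
S'(r) = 4πr − 2·1096/r² = 0 ⇒ r³ = 1096/(2π), so r ≈ 5.5874 and h = 2r ≈ 11.1748.
S''(r) = 4π + 4·1096/r³ > 0, so this is the minimum; S ≈ 588.4663.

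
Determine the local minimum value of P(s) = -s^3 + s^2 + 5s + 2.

Critical points: P'(s) = -3s^2 + 2s + 5 vanishes at s = -1, 5/3.
Second-derivative test with P''(s) = -6s + 2: P''(-1) = 8 > 0 ⇒ local minimum; P''(5/3) = -8 < 0 ⇒ local maximum.
The local minimum is P(-1) = -1.

-1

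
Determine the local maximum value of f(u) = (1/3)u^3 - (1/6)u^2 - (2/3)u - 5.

f'(u) = u^2 - (1/3)u - 2/3 = 0 at u = -2/3, 1.
Second-derivative test with f''(u) = 2u - 1/3: f''(-2/3) = -5/3 < 0 ⇒ local maximum; f''(1) = 5/3 > 0 ⇒ local minimum.
So the local maximum value is f(-2/3) = -383/81.

-383/81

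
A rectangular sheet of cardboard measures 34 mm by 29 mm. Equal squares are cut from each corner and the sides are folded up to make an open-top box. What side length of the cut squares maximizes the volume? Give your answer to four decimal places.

With cut size x, the volume is V(x) = x(34 − 2x)(29 − 2x) for 0 < x < 14.5.
V'(x) = 12x^2 − 252x + 986. Setting V'(x) = 0 gives x ≈ 5.2006 (the root in (0, 14.5)).
V''(x) = 24x − 252 is negative there, so this is the maximum; V ≈ 2282.5920.

5.2006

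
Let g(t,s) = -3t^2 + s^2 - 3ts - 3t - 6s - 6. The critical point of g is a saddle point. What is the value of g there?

∂g/∂t = -6t - 3s - 3 = 0 and ∂g/∂s = -3t + 2s - 6 = 0, so (t, s) = (-8/7, 9/7).
The Hessian has g_{tt} = -6, g_{ss} = 2, g_{ts} = -3, giving D = -21 < 0, so the point is a saddle point.
g(-8/7, 9/7) = -57/7.

-57/7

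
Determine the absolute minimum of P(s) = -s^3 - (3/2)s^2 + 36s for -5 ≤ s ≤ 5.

-104

P'(s) = -3s^2 - 3s + 36, which vanishes at s = -4 and s = 3.
Candidates: P(-5) = -185/2, P(-4) = -104, P(3) = 135/2, P(5) = 35/2.
The minimum over the interval is -104, attained at s = -4.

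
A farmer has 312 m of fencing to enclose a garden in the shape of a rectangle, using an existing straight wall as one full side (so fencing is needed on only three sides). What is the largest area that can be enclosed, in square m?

Let the sides perpendicular to the wall have length x and the parallel side y, so 2x + y = 312 and the area is A = xy = x(312 − 2x).
A'(x) = 312 − 4x = 0 gives x = 78, and A''(x) = −4 < 0 confirms a maximum.
Then y = 312 − 2·78 = 156 and A = 12168.

12168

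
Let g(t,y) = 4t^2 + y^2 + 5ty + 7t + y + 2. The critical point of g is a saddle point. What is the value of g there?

∂g/∂t = 8t + 5y + 7 = 0 and ∂g/∂y = 5t + 2y + 1 = 0, so (t, y) = (1, -3).
The Hessian has g_{tt} = 8, g_{yy} = 2, g_{ty} = 5, giving D = -9 < 0, so the point is a saddle point.
g(1, -3) = 4.

4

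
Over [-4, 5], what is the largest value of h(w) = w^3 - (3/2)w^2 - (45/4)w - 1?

121/4

h'(w) = 3w^2 - 3w - 45/4, which vanishes at w = -3/2 and w = 5/2.
Evaluating at the critical points and endpoints: h(-4) = -44, h(-3/2) = 73/8, h(5/2) = -183/8, h(5) = 121/4.
Hence the absolute maximum is 121/4 at w = 5.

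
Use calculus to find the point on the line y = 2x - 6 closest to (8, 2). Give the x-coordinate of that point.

24/5

Minimize D(x)^2 = (x - 8)^2 + (2x - 8)^2.
d/dx[D^2] = 2(x - 8) + 2·2·(2x - 8) = 0 ⇒ x = 24/5.
Then y = 18/5 and the distance is √(64/5) ≈ 3.5777.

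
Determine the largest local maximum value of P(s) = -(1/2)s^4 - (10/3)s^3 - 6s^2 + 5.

5

P'(s) = -2s^3 - 10s^2 - 12s. Setting P'(s) = 0 gives s ∈ {-3, -2, 0}.
P''(s) = -6s^2 - 20s - 12. P''(-3) = -6 < 0 ⇒ local maximum; P''(-2) = 4 > 0 ⇒ local minimum; P''(0) = -12 < 0 ⇒ local maximum.
Thus P has its largest local maximum at s = 0, with value 5.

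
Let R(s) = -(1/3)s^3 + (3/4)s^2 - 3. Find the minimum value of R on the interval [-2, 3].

Differentiating, R'(s) = -s^2 + (3/2)s; which vanishes at s = 0 and s = 3/2.
Candidates: R(-2) = 8/3; R(0) = -3; R(3/2) = -39/16; R(3) = -21/4.
Hence the absolute minimum is -21/4 at s = 3.

-21/4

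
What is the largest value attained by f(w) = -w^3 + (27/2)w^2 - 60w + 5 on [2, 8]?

-69

The derivative is -3w^2 + 27w - 60, which vanishes at w = 4 and w = 5.
Evaluating at the critical points and endpoints: f(2) = -69,  f(4) = -83,  f(5) = -165/2,  f(8) = -123.
So the maximum is f(2) = -69.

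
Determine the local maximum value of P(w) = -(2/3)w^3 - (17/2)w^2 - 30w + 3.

847/24

Critical points: P'(w) = -2w^2 - 17w - 30 vanishes at w = -6, -5/2.
P''(w) = -4w - 17. P''(-6) = 7 > 0 ⇒ local minimum; P''(-5/2) = -7 < 0 ⇒ local maximum.
The local maximum is P(-5/2) = 847/24.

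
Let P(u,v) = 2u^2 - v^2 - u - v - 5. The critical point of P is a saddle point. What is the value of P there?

∂P/∂u = 4u - 1 = 0 and ∂P/∂v = -2v - 1 = 0, so (u, v) = (1/4, -1/2).
The Hessian has P_{uu} = 4, P_{vv} = -2, P_{uv} = 0, giving D = -8 < 0, so the point is a saddle point.
P(1/4, -1/2) = -39/8.

-39/8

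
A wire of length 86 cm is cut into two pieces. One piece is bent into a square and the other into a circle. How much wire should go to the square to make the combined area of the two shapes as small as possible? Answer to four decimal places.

Let x be the length used for the square. Square side x/4; circle radius (86−x)/(2π).
A(x) = (x/4)² + π·((86−x)/(2π))² = x²/16 + (86−x)²/(4π) for 0 ≤ x ≤ 86. A'(x) = x/8 − (86−x)/(2π) = 0 gives x = 4·86/(π+4) ≈ 48.1685.
A'' = 1/8 + 1/(2π) > 0, so this gives the minimum combined area; x ≈ 48.1685 cm to the square.

48.1685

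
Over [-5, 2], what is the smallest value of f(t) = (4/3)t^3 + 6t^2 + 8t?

-170/3

f'(t) = 4t^2 + 12t + 8, which vanishes at t = -2 and t = -1.
Compare values at every candidate in [-5, 2]: f(-5) = -170/3,  f(-2) = -8/3,  f(-1) = -10/3,  f(2) = 152/3.
Hence the absolute minimum is -170/3 at t = -5.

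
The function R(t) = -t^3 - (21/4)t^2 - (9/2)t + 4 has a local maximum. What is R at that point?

R'(t) = -3t^2 - (21/2)t - 9/2. Setting R'(t) = 0 gives t ∈ {-3, -1/2}.
R''(t) = -6t - 21/2. R''(-3) = 15/2 > 0 ⇒ local minimum; R''(-1/2) = -15/2 < 0 ⇒ local maximum.
Thus R has its local maximum at t = -1/2, with value 81/16.

81/16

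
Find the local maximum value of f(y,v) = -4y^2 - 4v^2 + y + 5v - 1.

∂f/∂y = -8y + 1 = 0 and ∂f/∂v = -8v + 5 = 0, so (y, v) = (1/8, 5/8).
The Hessian has f_{yy} = -8, f_{vv} = -8, f_{yv} = 0, giving D = 64 > 0 with f_{yy} < 0, so the point is a local maximum.
f(1/8, 5/8) = 5/8.

5/8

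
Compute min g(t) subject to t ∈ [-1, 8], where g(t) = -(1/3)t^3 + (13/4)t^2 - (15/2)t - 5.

Differentiating, g'(t) = -t^2 + (13/2)t - 15/2; which vanishes at t = 3/2 and t = 5.
Compare values at every candidate in [-1, 8]: g(-1) = 73/12; g(3/2) = -161/16; g(5) = -35/12; g(8) = -83/3.
The minimum over the interval is -83/3, attained at t = 8.

-83/3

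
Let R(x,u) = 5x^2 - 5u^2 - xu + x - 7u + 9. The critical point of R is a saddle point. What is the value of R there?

1142/101

∂R/∂x = 10x - u + 1 = 0 and ∂R/∂u = -x - 10u - 7 = 0, so (x, u) = (-17/101, -69/101).
The Hessian has R_{xx} = 10, R_{uu} = -10, R_{xu} = -1, giving D = -101 < 0, so the point is a saddle point.
R(-17/101, -69/101) = 1142/101.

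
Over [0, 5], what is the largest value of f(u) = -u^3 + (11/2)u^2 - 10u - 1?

-1

Differentiating, f'(u) = -3u^2 + 11u - 10; which vanishes at u = 5/3 and u = 2.
Compare values at every candidate in [0, 5]: f(0) = -1, f(5/3) = -379/54, f(2) = -7, f(5) = -77/2.
Hence the absolute maximum is -1 at u = 0.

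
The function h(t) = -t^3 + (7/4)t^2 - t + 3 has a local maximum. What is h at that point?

h'(t) = -3t^2 + (7/2)t - 1. Setting h'(t) = 0 gives t ∈ {1/2, 2/3}.
Second-derivative test with h''(t) = -6t + 7/2: h''(1/2) = 1/2 > 0 ⇒ local minimum; h''(2/3) = -1/2 < 0 ⇒ local maximum.
So the local maximum value is h(2/3) = 76/27.

76/27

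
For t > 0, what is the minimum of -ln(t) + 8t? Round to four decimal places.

f'(t) = -1/t + 8 = 0 gives t = 1/8.
f''(t) = 1/t², which is positive for t > 0, so this is a local minimum.
f(1/8) = -1·ln(1/8) + 1 ≈ 3.0794.

3.0794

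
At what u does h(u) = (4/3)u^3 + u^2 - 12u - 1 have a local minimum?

3/2

Critical points: h'(u) = 4u^2 + 2u - 12 vanishes at u = -2, 3/2.
Second-derivative test with h''(u) = 8u + 2: h''(-2) = -14 < 0 ⇒ local maximum; h''(3/2) = 14 > 0 ⇒ local minimum.
Thus h has its local minimum at u = 3/2, with value -49/4.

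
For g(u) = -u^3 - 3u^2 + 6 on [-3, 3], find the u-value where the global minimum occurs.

3

The derivative is -3u^2 - 6u, which vanishes at u = -2 and u = 0.
Candidates: g(-3) = 6; g(-2) = 2; g(0) = 6; g(3) = -48.
The minimum over the interval is -48, attained at u = 3.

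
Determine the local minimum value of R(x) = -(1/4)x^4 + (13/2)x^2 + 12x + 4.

-7/4

R'(x) = -x^3 + 13x + 12. Setting R'(x) = 0 gives x ∈ {-3, -1, 4}.
R''(x) = -3x^2 + 13. R''(-3) = -14 < 0 ⇒ local maximum; R''(-1) = 10 > 0 ⇒ local minimum; R''(4) = -35 < 0 ⇒ local maximum.
The local minimum is R(-1) = -7/4.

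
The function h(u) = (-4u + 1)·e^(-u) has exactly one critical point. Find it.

By the product rule, h'(u) = (4u - 5)·e^(-u). Since e^(-u) > 0, the only critical point is u = 5/4.
h''(5/4) has the same sign as 4 > 0, so this is a local minimum.
h(5/4) = (-4)·e^(-5/4) ≈ -1.1460.

5/4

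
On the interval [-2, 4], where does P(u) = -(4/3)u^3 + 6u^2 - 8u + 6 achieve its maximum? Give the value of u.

P'(u) = -4u^2 + 12u - 8, which vanishes at u = 1 and u = 2.
Compare values at every candidate in [-2, 4]: P(-2) = 170/3,  P(1) = 8/3,  P(2) = 10/3,  P(4) = -46/3.
Hence the absolute maximum is 170/3 at u = -2.

-2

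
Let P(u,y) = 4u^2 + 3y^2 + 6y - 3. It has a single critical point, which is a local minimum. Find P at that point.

-6

∂P/∂u = 8u = 0 and ∂P/∂y = 6y + 6 = 0, so (u, y) = (0, -1).
The Hessian has P_{uu} = 8, P_{yy} = 6, P_{uy} = 0, giving D = 48 > 0 with P_{uu} > 0, so the point is a local minimum.
P(0, -1) = -6.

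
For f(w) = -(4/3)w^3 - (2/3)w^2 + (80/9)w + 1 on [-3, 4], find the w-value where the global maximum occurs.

4/3

The derivative is -4w^2 - (4/3)w + 80/9, which vanishes at w = -5/3 and w = 4/3.
Evaluating at the critical points and endpoints: f(-3) = 13/3,  f(-5/3) = -769/81,  f(4/3) = 689/81,  f(4) = -535/9.
The maximum over the interval is 689/81, attained at w = 4/3.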